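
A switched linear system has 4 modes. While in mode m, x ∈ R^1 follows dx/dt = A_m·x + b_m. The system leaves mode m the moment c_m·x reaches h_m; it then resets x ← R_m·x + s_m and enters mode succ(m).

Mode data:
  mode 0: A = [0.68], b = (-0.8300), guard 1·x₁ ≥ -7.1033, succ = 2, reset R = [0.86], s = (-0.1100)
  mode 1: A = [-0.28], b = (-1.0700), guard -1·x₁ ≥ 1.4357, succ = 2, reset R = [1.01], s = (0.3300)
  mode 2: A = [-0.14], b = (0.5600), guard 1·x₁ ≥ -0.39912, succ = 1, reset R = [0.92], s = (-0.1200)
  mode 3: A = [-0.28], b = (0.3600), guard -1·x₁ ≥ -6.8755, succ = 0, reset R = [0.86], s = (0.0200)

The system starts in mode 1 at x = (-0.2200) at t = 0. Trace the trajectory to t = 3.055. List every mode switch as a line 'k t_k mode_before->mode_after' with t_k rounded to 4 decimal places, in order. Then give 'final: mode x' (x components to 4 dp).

1 1.4708 1->2
2 2.5548 2->1
final: 1 -0.9229

Mode 1: guard c·x = 1.4357 hit at Δt = 1.4708 (t = 1.4708), x⁻ = (-1.4357) → reset → x⁺ = (-1.1201), jump to mode 2
Mode 2: guard c·x = -0.3991 hit at Δt = 1.0840 (t = 2.5548), x⁻ = (-0.3991) → reset → x⁺ = (-0.4872), jump to mode 1
Mode 1: flow for 0.5002 to horizon, guard not reached → x = (-0.9229)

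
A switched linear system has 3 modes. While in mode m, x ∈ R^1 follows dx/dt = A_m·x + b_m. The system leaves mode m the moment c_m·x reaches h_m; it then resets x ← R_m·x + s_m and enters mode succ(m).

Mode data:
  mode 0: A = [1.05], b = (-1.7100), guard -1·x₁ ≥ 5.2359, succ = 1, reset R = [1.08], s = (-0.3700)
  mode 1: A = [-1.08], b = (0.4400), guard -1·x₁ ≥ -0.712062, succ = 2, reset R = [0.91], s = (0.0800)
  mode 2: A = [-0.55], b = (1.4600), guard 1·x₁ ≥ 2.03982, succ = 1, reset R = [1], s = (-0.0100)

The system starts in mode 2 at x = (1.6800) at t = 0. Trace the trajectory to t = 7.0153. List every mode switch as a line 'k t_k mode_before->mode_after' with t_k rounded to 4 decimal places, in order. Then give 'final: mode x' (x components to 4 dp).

Mode 2: guard c·x = 2.0398 hit at Δt = 0.8378 (t = 0.8378), x⁻ = (2.0398) → reset → x⁺ = (2.0298), jump to mode 1
Mode 1: guard c·x = -0.7121 hit at Δt = 1.5486 (t = 2.3864), x⁻ = (0.7121) → reset → x⁺ = (0.7280), jump to mode 2
Mode 2: guard c·x = 2.0398 hit at Δt = 2.0769 (t = 4.4634), x⁻ = (2.0398) → reset → x⁺ = (2.0298), jump to mode 1
Mode 1: guard c·x = -0.7121 hit at Δt = 1.5486 (t = 6.0120), x⁻ = (0.7121) → reset → x⁺ = (0.7280), jump to mode 2
Mode 2: flow for 1.0033 to horizon, guard not reached → x = (1.5451)

1 0.8378 2->1
2 2.3864 1->2
3 4.4634 2->1
4 6.0120 1->2
final: 2 1.5451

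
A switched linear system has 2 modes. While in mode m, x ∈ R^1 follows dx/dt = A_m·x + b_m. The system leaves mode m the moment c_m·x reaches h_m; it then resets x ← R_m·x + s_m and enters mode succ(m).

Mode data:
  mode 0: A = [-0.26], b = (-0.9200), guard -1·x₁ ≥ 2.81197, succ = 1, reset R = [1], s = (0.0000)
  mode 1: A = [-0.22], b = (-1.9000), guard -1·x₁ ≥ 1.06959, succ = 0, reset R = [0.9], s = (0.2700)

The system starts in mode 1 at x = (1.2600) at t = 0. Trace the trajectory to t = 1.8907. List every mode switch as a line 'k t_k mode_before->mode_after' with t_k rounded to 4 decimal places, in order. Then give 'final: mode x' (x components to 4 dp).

Mode 1: guard c·x = 1.0696 hit at Δt = 1.2200 (t = 1.2200), x⁻ = (-1.0696) → reset → x⁺ = (-0.6926), jump to mode 0
Mode 0: flow for 0.6707 to horizon, guard not reached → x = (-1.1480)

1 1.2200 1->0
final: 0 -1.1480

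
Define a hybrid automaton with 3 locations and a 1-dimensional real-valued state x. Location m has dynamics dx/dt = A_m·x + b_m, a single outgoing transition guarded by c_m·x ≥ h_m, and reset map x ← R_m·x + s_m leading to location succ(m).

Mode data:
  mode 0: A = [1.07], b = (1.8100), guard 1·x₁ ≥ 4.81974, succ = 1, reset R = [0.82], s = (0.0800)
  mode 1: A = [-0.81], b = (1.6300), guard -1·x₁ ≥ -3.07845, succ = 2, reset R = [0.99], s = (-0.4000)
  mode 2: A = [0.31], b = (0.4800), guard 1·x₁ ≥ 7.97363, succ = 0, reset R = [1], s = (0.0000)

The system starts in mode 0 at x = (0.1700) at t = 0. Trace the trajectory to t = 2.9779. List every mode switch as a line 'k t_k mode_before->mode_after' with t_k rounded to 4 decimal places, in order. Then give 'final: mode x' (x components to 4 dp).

Mode 0: guard c·x = 4.8197 hit at Δt = 1.1702 (t = 1.1702), x⁻ = (4.8197) → reset → x⁺ = (4.0322), jump to mode 1
Mode 1: guard c·x = -3.0785 hit at Δt = 0.7889 (t = 1.9591), x⁻ = (3.0785) → reset → x⁺ = (2.6477), jump to mode 2
Mode 2: flow for 1.0188 to horizon, guard not reached → x = (4.2061)

1 1.1702 0->1
2 1.9591 1->2
final: 2 4.2061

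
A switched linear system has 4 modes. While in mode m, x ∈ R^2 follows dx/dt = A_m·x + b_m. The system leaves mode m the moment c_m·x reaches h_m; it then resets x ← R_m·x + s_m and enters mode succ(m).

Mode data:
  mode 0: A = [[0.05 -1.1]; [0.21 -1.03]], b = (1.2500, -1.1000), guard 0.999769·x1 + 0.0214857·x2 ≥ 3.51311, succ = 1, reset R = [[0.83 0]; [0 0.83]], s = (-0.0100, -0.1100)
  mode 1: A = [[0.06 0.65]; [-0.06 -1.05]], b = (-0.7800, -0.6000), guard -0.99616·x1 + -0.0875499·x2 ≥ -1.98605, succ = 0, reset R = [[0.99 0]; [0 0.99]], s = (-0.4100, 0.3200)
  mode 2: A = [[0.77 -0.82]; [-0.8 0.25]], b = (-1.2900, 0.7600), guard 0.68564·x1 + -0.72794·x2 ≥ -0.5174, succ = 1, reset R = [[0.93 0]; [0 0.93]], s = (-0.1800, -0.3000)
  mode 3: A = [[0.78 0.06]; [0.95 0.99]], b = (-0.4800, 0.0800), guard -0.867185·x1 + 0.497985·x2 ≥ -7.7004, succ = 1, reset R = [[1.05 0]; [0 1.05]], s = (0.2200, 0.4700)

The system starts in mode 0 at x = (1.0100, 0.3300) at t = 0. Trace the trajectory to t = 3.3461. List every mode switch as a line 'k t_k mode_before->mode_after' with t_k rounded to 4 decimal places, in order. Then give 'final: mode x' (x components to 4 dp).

1 1.5998 0->1
2 2.4871 1->0
final: 0 3.1641 -0.4430

Mode 0: guard c·x = 3.5131 hit at Δt = 1.5998 (t = 1.5998), x⁻ = (3.5223, -0.3885) → reset → x⁺ = (2.9135, -0.4325), jump to mode 1
Mode 1: guard c·x = -1.9861 hit at Δt = 0.8873 (t = 2.4871), x⁻ = (2.0465, -0.6007) → reset → x⁺ = (1.6160, -0.2747), jump to mode 0
Mode 0: flow for 0.8590 to horizon, guard not reached → x = (3.1641, -0.4430)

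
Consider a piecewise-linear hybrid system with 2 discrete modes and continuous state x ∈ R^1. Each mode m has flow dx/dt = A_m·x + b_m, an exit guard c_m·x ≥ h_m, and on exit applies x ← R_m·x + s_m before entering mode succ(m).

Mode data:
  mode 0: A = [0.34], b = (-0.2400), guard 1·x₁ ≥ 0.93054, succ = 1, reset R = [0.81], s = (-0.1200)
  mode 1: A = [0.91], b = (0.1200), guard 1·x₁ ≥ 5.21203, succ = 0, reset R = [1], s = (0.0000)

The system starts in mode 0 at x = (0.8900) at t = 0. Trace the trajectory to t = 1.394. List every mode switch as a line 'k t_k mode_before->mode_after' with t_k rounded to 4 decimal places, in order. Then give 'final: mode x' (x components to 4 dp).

1 0.5853 0->1
final: 1 1.4663

Mode 0: guard c·x = 0.9305 hit at Δt = 0.5853 (t = 0.5853), x⁻ = (0.9305) → reset → x⁺ = (0.6337), jump to mode 1
Mode 1: flow for 0.8087 to horizon, guard not reached → x = (1.4663)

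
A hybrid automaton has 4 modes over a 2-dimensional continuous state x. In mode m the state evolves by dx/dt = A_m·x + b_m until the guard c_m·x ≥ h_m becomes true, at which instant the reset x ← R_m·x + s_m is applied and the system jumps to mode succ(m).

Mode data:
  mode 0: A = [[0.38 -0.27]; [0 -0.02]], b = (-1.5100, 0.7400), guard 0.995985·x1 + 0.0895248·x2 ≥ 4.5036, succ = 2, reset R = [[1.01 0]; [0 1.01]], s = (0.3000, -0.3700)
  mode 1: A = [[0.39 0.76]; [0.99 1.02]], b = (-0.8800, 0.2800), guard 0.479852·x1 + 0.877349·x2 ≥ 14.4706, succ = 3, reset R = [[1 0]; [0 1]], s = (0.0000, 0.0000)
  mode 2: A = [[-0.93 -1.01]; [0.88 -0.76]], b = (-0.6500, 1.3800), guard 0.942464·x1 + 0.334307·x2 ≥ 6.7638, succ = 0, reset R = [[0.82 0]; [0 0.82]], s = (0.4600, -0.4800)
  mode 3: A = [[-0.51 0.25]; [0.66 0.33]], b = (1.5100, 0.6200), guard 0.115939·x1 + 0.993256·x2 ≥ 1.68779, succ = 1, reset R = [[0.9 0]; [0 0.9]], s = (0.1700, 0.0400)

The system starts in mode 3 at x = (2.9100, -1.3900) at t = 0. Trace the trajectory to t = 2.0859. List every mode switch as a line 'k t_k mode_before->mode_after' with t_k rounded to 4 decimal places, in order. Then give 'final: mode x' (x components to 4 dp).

Mode 3: guard c·x = 1.6878 hit at Δt = 1.1095 (t = 1.1095), x⁻ = (2.9376, 1.3564) → reset → x⁺ = (2.8138, 1.2607), jump to mode 1
Mode 1: flow for 0.9764 to horizon, guard not reached → x = (7.1530, 10.4715)

1 1.1095 3->1
final: 1 7.1530 10.4715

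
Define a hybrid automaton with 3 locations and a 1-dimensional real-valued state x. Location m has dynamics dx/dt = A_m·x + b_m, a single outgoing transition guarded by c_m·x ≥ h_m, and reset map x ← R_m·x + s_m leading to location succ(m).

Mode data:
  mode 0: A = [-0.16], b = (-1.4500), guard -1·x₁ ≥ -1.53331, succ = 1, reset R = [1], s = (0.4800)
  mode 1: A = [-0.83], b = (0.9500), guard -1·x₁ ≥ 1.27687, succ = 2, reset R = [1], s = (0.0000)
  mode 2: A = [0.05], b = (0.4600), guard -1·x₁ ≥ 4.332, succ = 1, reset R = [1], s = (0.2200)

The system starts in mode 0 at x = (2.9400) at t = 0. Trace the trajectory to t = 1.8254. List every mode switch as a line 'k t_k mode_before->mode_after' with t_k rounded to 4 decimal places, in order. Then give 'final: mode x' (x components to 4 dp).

1 0.7791 0->1
final: 1 1.5091

Mode 0: guard c·x = -1.5333 hit at Δt = 0.7791 (t = 0.7791), x⁻ = (1.5333) → reset → x⁺ = (2.0133), jump to mode 1
Mode 1: flow for 1.0463 to horizon, guard not reached → x = (1.5091)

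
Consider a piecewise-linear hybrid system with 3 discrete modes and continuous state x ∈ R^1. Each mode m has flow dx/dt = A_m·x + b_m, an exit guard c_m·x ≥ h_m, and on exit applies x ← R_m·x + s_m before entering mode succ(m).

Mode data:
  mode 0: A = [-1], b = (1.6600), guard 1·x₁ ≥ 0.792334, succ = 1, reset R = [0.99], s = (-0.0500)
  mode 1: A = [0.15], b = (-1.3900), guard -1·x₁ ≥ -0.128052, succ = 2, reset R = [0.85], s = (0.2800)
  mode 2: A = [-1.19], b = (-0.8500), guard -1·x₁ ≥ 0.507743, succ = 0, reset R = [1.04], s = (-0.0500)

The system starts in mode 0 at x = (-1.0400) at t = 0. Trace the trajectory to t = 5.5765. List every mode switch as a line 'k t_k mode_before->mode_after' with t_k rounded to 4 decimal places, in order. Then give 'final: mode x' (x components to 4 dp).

1 1.1352 0->1
2 1.5929 1->2
3 3.0008 2->0
4 3.9484 0->1
5 4.4061 1->2
final: 2 -0.4403

Mode 0: guard c·x = 0.7923 hit at Δt = 1.1352 (t = 1.1352), x⁻ = (0.7923) → reset → x⁺ = (0.7344), jump to mode 1
Mode 1: guard c·x = -0.1281 hit at Δt = 0.4577 (t = 1.5929), x⁻ = (0.1281) → reset → x⁺ = (0.3888), jump to mode 2
Mode 2: guard c·x = 0.5077 hit at Δt = 1.4079 (t = 3.0008), x⁻ = (-0.5077) → reset → x⁺ = (-0.5781), jump to mode 0
Mode 0: guard c·x = 0.7923 hit at Δt = 0.9476 (t = 3.9484), x⁻ = (0.7923) → reset → x⁺ = (0.7344), jump to mode 1
Mode 1: guard c·x = -0.1281 hit at Δt = 0.4577 (t = 4.4061), x⁻ = (0.1281) → reset → x⁺ = (0.3888), jump to mode 2
Mode 2: flow for 1.1704 to horizon, guard not reached → x = (-0.4403)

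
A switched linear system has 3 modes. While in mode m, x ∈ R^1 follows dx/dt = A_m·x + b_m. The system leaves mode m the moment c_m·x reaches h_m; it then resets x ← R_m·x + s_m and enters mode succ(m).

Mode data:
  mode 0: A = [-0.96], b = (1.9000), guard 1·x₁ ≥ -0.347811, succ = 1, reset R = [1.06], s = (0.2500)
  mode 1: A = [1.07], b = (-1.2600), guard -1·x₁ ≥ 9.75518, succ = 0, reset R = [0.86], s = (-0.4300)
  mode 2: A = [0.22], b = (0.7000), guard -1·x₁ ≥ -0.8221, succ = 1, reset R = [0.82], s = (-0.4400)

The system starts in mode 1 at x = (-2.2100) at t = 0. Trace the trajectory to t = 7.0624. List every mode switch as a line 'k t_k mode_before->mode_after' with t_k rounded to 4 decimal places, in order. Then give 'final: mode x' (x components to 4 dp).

Mode 1: guard c·x = 9.7552 hit at Δt = 1.0950 (t = 1.0950), x⁻ = (-9.7552) → reset → x⁺ = (-8.8195), jump to mode 0
Mode 0: guard c·x = -0.3478 hit at Δt = 1.5988 (t = 2.6938), x⁻ = (-0.3478) → reset → x⁺ = (-0.1187), jump to mode 1
Mode 1: guard c·x = 9.7552 hit at Δt = 1.9928 (t = 4.6866), x⁻ = (-9.7552) → reset → x⁺ = (-8.8195), jump to mode 0
Mode 0: guard c·x = -0.3478 hit at Δt = 1.5988 (t = 6.2854), x⁻ = (-0.3478) → reset → x⁺ = (-0.1187), jump to mode 1
Mode 1: flow for 0.7770 to horizon, guard not reached → x = (-1.7993)

1 1.0950 1->0
2 2.6938 0->1
3 4.6866 1->0
4 6.2854 0->1
final: 1 -1.7993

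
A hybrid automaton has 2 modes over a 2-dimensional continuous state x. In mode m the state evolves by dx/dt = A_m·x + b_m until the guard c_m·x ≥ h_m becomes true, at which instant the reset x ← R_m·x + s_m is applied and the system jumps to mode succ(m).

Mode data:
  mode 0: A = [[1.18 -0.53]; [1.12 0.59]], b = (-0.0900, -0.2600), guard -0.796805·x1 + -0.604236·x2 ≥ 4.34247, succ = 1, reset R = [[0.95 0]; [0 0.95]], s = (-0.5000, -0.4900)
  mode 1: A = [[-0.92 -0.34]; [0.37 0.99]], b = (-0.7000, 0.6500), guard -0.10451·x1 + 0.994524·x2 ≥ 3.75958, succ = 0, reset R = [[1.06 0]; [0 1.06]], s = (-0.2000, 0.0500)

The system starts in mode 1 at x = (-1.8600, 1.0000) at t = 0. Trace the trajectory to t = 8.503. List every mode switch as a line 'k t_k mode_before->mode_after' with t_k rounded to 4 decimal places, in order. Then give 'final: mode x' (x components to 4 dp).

1 1.2750 1->0
2 1.9967 0->1
3 4.6850 1->0
4 5.3449 0->1
5 8.0583 1->0
final: 0 -4.9611 2.8969

Mode 1: guard c·x = 3.7596 hit at Δt = 1.2750 (t = 1.2750), x⁻ = (-1.6820, 3.6035) → reset → x⁺ = (-1.9829, 3.8697), jump to mode 0
Mode 0: guard c·x = 4.3425 hit at Δt = 0.7217 (t = 1.9967), x⁻ = (-6.7602, 1.7280) → reset → x⁺ = (-6.9222, 1.1516), jump to mode 1
Mode 1: guard c·x = 3.7596 hit at Δt = 2.6883 (t = 4.6850), x⁻ = (-1.9518, 3.5752) → reset → x⁺ = (-2.2689, 3.8397), jump to mode 0
Mode 0: guard c·x = 4.3425 hit at Δt = 0.6599 (t = 5.3449), x⁻ = (-6.7538, 1.7195) → reset → x⁺ = (-6.9161, 1.1435), jump to mode 1
Mode 1: guard c·x = 3.7596 hit at Δt = 2.7134 (t = 8.0583), x⁻ = (-1.9386, 3.5766) → reset → x⁺ = (-2.2549, 3.8412), jump to mode 0
Mode 0: flow for 0.4447 to horizon, guard not reached → x = (-4.9611, 2.8969)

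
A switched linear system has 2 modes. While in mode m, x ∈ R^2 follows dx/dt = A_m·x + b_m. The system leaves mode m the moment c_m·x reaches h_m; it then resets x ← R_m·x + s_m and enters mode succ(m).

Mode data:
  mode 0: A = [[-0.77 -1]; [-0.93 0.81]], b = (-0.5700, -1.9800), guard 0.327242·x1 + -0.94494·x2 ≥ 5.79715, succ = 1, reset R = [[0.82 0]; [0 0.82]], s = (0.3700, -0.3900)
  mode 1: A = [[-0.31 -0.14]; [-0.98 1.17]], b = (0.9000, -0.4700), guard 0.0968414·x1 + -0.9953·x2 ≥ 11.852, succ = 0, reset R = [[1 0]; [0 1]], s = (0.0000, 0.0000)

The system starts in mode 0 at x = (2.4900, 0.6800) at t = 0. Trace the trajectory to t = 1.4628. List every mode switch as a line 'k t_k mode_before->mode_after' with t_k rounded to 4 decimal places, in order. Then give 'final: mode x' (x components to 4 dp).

1 1.1464 0->1
final: 1 2.6223 -7.9774

Mode 0: guard c·x = 5.7972 hit at Δt = 1.1464 (t = 1.1464), x⁻ = (2.3548, -5.3195) → reset → x⁺ = (2.3009, -4.7520), jump to mode 1
Mode 1: flow for 0.3164 to horizon, guard not reached → x = (2.6223, -7.9774)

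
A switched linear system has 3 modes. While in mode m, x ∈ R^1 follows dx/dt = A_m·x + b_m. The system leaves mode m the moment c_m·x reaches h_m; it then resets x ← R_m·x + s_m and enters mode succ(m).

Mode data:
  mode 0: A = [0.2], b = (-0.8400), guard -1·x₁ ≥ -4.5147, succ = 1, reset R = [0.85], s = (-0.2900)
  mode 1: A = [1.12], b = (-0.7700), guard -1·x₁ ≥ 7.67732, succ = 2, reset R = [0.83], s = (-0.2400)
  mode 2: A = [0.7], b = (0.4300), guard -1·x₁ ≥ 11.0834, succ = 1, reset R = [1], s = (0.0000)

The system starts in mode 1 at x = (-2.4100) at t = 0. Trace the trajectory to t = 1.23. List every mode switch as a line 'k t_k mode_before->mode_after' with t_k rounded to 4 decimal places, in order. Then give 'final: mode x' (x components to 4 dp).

1 0.8870 1->2
final: 2 -8.2399

Mode 1: guard c·x = 7.6773 hit at Δt = 0.8870 (t = 0.8870), x⁻ = (-7.6773) → reset → x⁺ = (-6.6122), jump to mode 2
Mode 2: flow for 0.3430 to horizon, guard not reached → x = (-8.2399)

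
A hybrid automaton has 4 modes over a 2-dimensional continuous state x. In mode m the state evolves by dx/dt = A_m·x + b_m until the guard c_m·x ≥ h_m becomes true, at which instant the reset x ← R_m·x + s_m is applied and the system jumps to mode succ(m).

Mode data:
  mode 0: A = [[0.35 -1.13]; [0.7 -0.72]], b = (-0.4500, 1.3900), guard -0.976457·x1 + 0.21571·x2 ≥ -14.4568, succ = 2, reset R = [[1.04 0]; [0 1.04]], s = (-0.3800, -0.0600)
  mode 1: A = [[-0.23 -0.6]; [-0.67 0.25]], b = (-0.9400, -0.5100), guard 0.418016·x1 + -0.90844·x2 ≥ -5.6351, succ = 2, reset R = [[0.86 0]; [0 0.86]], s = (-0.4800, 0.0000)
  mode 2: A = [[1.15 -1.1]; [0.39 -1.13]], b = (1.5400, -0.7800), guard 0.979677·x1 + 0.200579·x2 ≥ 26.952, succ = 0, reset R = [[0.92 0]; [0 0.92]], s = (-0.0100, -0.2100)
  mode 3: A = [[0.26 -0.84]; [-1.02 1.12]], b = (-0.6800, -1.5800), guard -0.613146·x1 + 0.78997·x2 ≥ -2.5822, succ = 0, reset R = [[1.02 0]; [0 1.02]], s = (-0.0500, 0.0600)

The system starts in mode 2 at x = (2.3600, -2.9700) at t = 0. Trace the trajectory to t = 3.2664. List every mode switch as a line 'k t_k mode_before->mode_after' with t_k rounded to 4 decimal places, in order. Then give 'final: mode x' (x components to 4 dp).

1 1.5976 2->0
2 2.9340 0->2
final: 2 21.3709 13.3558

Mode 2: guard c·x = 26.9520 hit at Δt = 1.5976 (t = 1.5976), x⁻ = (26.8210, 3.3708) → reset → x⁺ = (24.6653, 2.8911), jump to mode 0
Mode 0: guard c·x = -14.4568 hit at Δt = 1.3364 (t = 2.9340), x⁻ = (18.3489, 16.0408) → reset → x⁺ = (18.7029, 16.6224), jump to mode 2
Mode 2: flow for 0.3324 to horizon, guard not reached → x = (21.3709, 13.3558)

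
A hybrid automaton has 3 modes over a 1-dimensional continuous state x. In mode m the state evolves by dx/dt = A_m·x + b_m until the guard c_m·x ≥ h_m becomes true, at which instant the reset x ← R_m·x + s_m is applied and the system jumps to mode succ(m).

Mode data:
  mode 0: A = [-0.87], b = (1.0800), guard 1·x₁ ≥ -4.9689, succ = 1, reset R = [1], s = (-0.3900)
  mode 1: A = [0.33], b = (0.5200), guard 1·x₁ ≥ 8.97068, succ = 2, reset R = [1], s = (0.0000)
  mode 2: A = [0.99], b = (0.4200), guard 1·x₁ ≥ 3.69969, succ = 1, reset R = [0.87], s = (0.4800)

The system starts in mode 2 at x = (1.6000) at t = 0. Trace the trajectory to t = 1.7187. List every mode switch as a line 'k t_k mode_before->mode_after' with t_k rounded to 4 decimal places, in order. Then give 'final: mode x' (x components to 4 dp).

1 0.7188 2->1
final: 1 5.7606

Mode 2: guard c·x = 3.6997 hit at Δt = 0.7188 (t = 0.7188), x⁻ = (3.6997) → reset → x⁺ = (3.6987), jump to mode 1
Mode 1: flow for 0.9999 to horizon, guard not reached → x = (5.7606)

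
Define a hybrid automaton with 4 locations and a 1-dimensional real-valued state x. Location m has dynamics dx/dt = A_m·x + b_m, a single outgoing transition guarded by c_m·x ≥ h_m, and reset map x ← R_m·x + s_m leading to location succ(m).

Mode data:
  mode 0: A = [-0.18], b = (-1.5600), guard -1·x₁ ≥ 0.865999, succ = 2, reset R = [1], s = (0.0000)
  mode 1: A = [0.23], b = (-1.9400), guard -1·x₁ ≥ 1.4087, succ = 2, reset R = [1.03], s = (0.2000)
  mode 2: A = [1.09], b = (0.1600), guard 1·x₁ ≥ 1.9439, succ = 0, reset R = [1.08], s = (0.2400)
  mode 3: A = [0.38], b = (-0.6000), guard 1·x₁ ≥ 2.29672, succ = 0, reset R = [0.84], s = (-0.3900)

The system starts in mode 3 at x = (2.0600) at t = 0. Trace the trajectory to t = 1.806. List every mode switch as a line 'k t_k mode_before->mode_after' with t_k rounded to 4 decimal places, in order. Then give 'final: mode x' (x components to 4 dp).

1 1.0531 3->0
final: 0 0.2457

Mode 3: guard c·x = 2.2967 hit at Δt = 1.0531 (t = 1.0531), x⁻ = (2.2967) → reset → x⁺ = (1.5392), jump to mode 0
Mode 0: flow for 0.7529 to horizon, guard not reached → x = (0.2457)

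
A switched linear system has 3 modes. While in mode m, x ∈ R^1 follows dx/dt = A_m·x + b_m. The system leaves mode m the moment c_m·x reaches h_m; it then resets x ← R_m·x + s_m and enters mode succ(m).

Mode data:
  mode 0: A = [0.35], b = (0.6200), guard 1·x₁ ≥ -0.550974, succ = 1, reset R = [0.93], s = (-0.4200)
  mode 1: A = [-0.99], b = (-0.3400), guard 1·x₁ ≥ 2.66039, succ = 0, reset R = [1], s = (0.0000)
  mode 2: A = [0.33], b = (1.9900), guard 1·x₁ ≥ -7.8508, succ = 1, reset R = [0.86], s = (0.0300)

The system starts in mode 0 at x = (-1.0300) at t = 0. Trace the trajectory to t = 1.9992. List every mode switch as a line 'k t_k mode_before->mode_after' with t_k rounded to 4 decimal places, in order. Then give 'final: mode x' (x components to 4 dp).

1 1.4240 0->1
final: 1 -0.6767

Mode 0: guard c·x = -0.5510 hit at Δt = 1.4240 (t = 1.4240), x⁻ = (-0.5510) → reset → x⁺ = (-0.9324), jump to mode 1
Mode 1: flow for 0.5752 to horizon, guard not reached → x = (-0.6767)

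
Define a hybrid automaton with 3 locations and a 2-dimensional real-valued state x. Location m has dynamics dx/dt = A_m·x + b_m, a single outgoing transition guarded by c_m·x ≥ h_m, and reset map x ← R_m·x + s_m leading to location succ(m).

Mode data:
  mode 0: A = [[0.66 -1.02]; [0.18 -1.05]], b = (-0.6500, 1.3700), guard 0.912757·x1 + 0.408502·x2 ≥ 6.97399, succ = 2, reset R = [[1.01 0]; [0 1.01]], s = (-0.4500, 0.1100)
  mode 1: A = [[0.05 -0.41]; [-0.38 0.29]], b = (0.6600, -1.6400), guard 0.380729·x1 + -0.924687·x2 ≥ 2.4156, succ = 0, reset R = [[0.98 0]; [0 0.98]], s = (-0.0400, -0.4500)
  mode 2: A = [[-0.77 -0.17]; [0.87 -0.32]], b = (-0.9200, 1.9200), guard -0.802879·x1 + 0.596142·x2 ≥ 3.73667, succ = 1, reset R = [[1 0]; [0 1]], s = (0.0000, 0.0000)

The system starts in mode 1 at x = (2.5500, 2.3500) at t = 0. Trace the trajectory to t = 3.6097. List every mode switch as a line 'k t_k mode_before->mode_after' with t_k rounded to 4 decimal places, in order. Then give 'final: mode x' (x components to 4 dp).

1 1.4572 1->0
2 2.9414 0->2
final: 2 3.1560 4.8814

Mode 1: guard c·x = 2.4156 hit at Δt = 1.4572 (t = 1.4572), x⁻ = (3.2899, -1.2578) → reset → x⁺ = (3.1841, -1.6826), jump to mode 0
Mode 0: guard c·x = 6.9740 hit at Δt = 1.4842 (t = 2.9414), x⁻ = (6.9969, 1.4382) → reset → x⁺ = (6.6169, 1.5626), jump to mode 2
Mode 2: flow for 0.6683 to horizon, guard not reached → x = (3.1560, 4.8814)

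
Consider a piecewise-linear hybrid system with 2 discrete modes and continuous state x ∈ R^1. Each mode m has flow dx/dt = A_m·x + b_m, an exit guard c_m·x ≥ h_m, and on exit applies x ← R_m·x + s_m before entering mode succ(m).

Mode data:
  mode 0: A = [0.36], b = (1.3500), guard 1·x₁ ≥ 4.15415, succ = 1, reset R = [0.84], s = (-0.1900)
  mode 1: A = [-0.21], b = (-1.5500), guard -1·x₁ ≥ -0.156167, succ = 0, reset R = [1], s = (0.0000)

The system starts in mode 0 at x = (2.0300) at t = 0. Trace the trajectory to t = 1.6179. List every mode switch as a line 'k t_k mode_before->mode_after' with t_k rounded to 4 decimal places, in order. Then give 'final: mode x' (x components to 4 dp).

1 0.8694 0->1
final: 1 1.7460

Mode 0: guard c·x = 4.1541 hit at Δt = 0.8694 (t = 0.8694), x⁻ = (4.1541) → reset → x⁺ = (3.2995), jump to mode 1
Mode 1: flow for 0.7485 to horizon, guard not reached → x = (1.7460)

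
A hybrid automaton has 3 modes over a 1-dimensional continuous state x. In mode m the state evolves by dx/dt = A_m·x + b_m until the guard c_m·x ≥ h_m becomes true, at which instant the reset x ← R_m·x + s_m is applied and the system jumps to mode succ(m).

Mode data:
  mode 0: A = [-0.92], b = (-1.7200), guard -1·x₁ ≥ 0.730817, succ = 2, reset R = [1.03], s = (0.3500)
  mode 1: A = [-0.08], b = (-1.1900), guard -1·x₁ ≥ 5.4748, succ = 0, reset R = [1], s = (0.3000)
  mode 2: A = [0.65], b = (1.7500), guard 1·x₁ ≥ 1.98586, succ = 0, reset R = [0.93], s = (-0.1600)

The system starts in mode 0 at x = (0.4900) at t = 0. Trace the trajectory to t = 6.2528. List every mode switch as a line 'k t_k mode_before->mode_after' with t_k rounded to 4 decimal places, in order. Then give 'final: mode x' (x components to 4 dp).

1 0.7919 0->2
2 1.8912 2->0
3 3.1290 0->2
4 4.2283 2->0
5 5.4662 0->2
final: 2 1.1254

Mode 0: guard c·x = 0.7308 hit at Δt = 0.7919 (t = 0.7919), x⁻ = (-0.7308) → reset → x⁺ = (-0.4027), jump to mode 2
Mode 2: guard c·x = 1.9859 hit at Δt = 1.0993 (t = 1.8912), x⁻ = (1.9859) → reset → x⁺ = (1.6868), jump to mode 0
Mode 0: guard c·x = 0.7308 hit at Δt = 1.2379 (t = 3.1290), x⁻ = (-0.7308) → reset → x⁺ = (-0.4027), jump to mode 2
Mode 2: guard c·x = 1.9859 hit at Δt = 1.0993 (t = 4.2283), x⁻ = (1.9859) → reset → x⁺ = (1.6868), jump to mode 0
Mode 0: guard c·x = 0.7308 hit at Δt = 1.2379 (t = 5.4662), x⁻ = (-0.7308) → reset → x⁺ = (-0.4027), jump to mode 2
Mode 2: flow for 0.7866 to horizon, guard not reached → x = (1.1254)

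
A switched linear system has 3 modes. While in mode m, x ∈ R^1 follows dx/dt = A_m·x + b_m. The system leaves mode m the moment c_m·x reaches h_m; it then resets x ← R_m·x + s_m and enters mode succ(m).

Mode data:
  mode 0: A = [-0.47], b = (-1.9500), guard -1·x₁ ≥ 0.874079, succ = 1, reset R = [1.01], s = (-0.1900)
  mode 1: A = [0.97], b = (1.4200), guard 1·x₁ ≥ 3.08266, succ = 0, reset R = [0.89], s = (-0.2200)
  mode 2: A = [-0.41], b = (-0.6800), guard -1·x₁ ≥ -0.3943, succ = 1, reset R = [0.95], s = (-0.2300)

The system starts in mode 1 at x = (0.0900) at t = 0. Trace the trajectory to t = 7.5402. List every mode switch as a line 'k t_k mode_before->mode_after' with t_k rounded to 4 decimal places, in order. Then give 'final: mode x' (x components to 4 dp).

Mode 1: guard c·x = 3.0827 hit at Δt = 1.1068 (t = 1.1068), x⁻ = (3.0827) → reset → x⁺ = (2.5236), jump to mode 0
Mode 0: guard c·x = 0.8741 hit at Δt = 1.5143 (t = 2.6211), x⁻ = (-0.8741) → reset → x⁺ = (-1.0728), jump to mode 1
Mode 1: guard c·x = 3.0827 hit at Δt = 2.5290 (t = 5.1501), x⁻ = (3.0827) → reset → x⁺ = (2.5236), jump to mode 0
Mode 0: guard c·x = 0.8741 hit at Δt = 1.5143 (t = 6.6644), x⁻ = (-0.8741) → reset → x⁺ = (-1.0728), jump to mode 1
Mode 1: flow for 0.8758 to horizon, guard not reached → x = (-0.5494)

1 1.1068 1->0
2 2.6211 0->1
3 5.1501 1->0
4 6.6644 0->1
final: 1 -0.5494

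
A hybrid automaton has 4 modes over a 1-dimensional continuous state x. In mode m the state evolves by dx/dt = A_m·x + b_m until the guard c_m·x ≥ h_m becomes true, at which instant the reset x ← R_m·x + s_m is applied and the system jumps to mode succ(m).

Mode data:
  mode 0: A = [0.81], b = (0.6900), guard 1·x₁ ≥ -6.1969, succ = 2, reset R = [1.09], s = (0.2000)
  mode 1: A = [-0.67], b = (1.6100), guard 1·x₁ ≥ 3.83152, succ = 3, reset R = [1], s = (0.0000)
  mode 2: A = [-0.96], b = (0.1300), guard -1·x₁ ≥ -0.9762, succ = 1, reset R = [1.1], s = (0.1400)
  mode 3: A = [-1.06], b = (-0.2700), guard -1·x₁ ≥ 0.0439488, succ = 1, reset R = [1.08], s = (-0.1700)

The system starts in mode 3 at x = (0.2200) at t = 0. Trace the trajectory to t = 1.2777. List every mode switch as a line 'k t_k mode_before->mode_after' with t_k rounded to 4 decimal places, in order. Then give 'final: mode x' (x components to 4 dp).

1 0.7660 3->1
final: 1 0.5431

Mode 3: guard c·x = 0.0439 hit at Δt = 0.7660 (t = 0.7660), x⁻ = (-0.0439) → reset → x⁺ = (-0.2175), jump to mode 1
Mode 1: flow for 0.5117 to horizon, guard not reached → x = (0.5431)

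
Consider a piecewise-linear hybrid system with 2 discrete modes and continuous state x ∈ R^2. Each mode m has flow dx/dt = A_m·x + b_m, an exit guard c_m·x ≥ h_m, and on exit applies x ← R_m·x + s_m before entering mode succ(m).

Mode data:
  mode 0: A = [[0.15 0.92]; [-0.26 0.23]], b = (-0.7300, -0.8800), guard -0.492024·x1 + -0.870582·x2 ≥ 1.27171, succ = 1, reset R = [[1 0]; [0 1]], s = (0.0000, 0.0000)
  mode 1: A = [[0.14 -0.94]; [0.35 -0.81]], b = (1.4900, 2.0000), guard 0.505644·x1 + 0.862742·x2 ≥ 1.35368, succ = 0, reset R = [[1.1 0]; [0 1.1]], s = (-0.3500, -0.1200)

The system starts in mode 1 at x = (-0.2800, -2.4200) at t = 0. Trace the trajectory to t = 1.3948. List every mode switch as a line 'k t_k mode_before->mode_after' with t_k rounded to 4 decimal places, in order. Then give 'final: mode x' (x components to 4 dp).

1 0.9159 1->0
final: 0 1.6151 -0.3126

Mode 1: guard c·x = 1.3537 hit at Δt = 0.9159 (t = 0.9159), x⁻ = (1.9860, 0.4051) → reset → x⁺ = (1.8346, 0.3256), jump to mode 0
Mode 0: flow for 0.4789 to horizon, guard not reached → x = (1.6151, -0.3126)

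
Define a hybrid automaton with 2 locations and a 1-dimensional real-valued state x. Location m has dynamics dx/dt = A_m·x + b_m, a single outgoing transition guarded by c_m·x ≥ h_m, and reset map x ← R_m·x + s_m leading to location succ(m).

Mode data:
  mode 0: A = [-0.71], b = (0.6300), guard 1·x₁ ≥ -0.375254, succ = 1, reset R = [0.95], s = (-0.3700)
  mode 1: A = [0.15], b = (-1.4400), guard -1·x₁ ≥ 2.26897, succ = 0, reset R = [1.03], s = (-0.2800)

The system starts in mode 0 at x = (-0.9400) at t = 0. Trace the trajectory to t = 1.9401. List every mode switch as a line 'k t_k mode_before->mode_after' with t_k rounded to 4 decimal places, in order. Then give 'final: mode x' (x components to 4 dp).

Mode 0: guard c·x = -0.3753 hit at Δt = 0.5207 (t = 0.5207), x⁻ = (-0.3753) → reset → x⁺ = (-0.7265), jump to mode 1
Mode 1: guard c·x = 2.2690 hit at Δt = 0.9281 (t = 1.4488), x⁻ = (-2.2690) → reset → x⁺ = (-2.6170), jump to mode 0
Mode 0: flow for 0.4913 to horizon, guard not reached → x = (-1.5851)

1 0.5207 0->1
2 1.4488 1->0
final: 0 -1.5851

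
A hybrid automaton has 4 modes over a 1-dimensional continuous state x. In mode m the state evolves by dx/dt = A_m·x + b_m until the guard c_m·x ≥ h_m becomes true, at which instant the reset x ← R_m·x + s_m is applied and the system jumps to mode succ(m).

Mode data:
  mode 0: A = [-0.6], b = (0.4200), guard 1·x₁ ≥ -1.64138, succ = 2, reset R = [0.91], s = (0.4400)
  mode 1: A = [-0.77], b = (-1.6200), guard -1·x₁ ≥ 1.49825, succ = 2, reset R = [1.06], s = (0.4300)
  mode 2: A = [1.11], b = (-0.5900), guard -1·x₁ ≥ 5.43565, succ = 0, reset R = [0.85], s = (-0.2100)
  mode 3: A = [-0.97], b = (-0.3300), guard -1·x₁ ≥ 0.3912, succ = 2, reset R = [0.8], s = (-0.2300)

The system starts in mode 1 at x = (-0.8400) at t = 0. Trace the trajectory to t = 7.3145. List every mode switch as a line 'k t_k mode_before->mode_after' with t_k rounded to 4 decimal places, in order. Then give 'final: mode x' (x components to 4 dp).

1 0.9554 1->2
2 2.0921 2->0
3 3.5246 0->2
4 4.7188 2->0
5 6.1513 0->2
final: 2 -5.2336

Mode 1: guard c·x = 1.4983 hit at Δt = 0.9554 (t = 0.9554), x⁻ = (-1.4982) → reset → x⁺ = (-1.1581), jump to mode 2
Mode 2: guard c·x = 5.4356 hit at Δt = 1.1367 (t = 2.0921), x⁻ = (-5.4356) → reset → x⁺ = (-4.8303), jump to mode 0
Mode 0: guard c·x = -1.6414 hit at Δt = 1.4325 (t = 3.5246), x⁻ = (-1.6414) → reset → x⁺ = (-1.0537), jump to mode 2
Mode 2: guard c·x = 5.4356 hit at Δt = 1.1942 (t = 4.7188), x⁻ = (-5.4357) → reset → x⁺ = (-4.8303), jump to mode 0
Mode 0: guard c·x = -1.6414 hit at Δt = 1.4325 (t = 6.1513), x⁻ = (-1.6414) → reset → x⁺ = (-1.0537), jump to mode 2
Mode 2: flow for 1.1632 to horizon, guard not reached → x = (-5.2336)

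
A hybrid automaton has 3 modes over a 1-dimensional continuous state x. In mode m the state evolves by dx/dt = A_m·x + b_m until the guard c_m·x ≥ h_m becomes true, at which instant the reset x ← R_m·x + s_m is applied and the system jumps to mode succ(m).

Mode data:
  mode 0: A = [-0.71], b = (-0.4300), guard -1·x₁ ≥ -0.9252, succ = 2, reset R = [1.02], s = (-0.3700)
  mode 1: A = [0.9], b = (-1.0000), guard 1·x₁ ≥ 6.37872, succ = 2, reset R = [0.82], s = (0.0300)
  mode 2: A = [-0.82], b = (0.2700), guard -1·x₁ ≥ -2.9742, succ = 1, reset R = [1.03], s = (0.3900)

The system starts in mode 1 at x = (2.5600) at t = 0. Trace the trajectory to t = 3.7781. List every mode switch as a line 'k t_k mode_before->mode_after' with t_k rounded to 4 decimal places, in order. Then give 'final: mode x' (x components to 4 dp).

Mode 1: guard c·x = 6.3787 hit at Δt = 1.4342 (t = 1.4342), x⁻ = (6.3787) → reset → x⁺ = (5.2606), jump to mode 2
Mode 2: guard c·x = -2.9742 hit at Δt = 0.7597 (t = 2.1939), x⁻ = (2.9742) → reset → x⁺ = (3.4534), jump to mode 1
Mode 1: guard c·x = 6.3787 hit at Δt = 0.9005 (t = 3.0944), x⁻ = (6.3787) → reset → x⁺ = (5.2606), jump to mode 2
Mode 2: flow for 0.6837 to horizon, guard not reached → x = (3.1442)

1 1.4342 1->2
2 2.1939 2->1
3 3.0944 1->2
final: 2 3.1442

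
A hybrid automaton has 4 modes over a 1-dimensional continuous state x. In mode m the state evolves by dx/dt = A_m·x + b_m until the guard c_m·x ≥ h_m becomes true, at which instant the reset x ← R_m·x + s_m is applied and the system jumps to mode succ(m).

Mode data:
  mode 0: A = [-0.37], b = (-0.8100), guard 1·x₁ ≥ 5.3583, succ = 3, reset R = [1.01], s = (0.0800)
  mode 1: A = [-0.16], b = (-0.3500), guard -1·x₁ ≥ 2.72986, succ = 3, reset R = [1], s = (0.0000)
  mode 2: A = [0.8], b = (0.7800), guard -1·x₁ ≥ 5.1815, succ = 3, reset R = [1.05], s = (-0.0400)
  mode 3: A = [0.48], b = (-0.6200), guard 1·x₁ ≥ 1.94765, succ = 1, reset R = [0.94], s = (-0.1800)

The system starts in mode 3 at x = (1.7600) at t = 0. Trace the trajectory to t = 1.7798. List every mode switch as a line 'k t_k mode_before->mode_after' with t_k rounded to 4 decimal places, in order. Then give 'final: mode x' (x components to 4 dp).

Mode 3: guard c·x = 1.9477 hit at Δt = 0.7020 (t = 0.7020), x⁻ = (1.9476) → reset → x⁺ = (1.6508), jump to mode 1
Mode 1: flow for 1.0778 to horizon, guard not reached → x = (1.0428)

1 0.7020 3->1
final: 1 1.0428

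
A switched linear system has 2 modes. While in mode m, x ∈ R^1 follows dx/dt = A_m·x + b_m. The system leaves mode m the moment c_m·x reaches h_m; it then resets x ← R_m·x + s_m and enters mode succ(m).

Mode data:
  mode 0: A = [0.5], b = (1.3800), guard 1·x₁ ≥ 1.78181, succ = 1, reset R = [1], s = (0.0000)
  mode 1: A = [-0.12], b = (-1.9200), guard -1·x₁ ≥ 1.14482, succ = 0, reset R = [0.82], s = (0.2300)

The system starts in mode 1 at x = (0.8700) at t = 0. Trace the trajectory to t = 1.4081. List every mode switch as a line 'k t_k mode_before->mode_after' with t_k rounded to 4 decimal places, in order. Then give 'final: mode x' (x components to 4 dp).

1 1.0599 1->0
final: 0 -0.3187

Mode 1: guard c·x = 1.1448 hit at Δt = 1.0599 (t = 1.0599), x⁻ = (-1.1448) → reset → x⁺ = (-0.7088), jump to mode 0
Mode 0: flow for 0.3482 to horizon, guard not reached → x = (-0.3187)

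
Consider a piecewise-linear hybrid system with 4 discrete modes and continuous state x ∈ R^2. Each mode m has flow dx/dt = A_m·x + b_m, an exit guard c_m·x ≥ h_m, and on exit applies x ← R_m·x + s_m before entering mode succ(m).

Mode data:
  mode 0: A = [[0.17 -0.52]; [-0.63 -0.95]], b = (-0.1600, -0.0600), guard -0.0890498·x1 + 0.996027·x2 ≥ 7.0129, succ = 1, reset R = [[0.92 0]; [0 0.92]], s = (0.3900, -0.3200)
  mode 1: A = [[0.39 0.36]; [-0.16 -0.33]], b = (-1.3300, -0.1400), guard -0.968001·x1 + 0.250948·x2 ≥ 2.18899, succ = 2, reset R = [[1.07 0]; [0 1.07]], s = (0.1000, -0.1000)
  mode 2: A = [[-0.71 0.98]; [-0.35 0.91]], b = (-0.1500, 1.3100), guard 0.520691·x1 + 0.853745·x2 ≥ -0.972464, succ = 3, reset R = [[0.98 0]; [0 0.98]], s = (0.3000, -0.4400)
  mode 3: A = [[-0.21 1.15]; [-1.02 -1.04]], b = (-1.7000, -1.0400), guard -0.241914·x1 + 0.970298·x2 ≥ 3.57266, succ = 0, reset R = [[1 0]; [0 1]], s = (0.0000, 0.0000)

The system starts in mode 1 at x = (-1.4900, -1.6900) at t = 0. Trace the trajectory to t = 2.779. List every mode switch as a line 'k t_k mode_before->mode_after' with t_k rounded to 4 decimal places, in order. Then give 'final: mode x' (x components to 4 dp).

Mode 1: guard c·x = 2.1890 hit at Δt = 0.4222 (t = 0.4222), x⁻ = (-2.6232, -1.3956) → reset → x⁺ = (-2.7068, -1.5933), jump to mode 2
Mode 2: guard c·x = -0.9725 hit at Δt = 1.2148 (t = 1.6370), x⁻ = (-1.8962, 0.0174) → reset → x⁺ = (-1.5583, -0.4229), jump to mode 3
Mode 3: flow for 1.1420 to horizon, guard not reached → x = (-2.6827, 0.8013)

1 0.4222 1->2
2 1.6370 2->3
final: 3 -2.6827 0.8013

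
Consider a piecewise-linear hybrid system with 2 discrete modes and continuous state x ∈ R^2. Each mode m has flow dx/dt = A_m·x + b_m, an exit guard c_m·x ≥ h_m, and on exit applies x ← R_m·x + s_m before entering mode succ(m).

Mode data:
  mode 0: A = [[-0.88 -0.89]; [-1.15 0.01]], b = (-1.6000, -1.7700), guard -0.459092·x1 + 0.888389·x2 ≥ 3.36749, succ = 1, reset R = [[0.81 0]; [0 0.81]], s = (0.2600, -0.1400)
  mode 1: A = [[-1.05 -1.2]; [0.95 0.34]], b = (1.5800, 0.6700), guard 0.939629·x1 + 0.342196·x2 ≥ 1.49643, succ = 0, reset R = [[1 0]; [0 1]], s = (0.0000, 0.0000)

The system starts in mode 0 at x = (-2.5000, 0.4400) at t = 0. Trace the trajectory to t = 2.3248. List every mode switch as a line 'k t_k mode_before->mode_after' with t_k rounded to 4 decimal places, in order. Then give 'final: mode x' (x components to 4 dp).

Mode 0: guard c·x = 3.3675 hit at Δt = 1.3850 (t = 1.3850), x⁻ = (-3.0383, 2.2204) → reset → x⁺ = (-2.2011, 1.6586), jump to mode 1
Mode 1: flow for 0.9398 to horizon, guard not reached → x = (-0.9122, 1.4425)

1 1.3850 0->1
final: 1 -0.9122 1.4425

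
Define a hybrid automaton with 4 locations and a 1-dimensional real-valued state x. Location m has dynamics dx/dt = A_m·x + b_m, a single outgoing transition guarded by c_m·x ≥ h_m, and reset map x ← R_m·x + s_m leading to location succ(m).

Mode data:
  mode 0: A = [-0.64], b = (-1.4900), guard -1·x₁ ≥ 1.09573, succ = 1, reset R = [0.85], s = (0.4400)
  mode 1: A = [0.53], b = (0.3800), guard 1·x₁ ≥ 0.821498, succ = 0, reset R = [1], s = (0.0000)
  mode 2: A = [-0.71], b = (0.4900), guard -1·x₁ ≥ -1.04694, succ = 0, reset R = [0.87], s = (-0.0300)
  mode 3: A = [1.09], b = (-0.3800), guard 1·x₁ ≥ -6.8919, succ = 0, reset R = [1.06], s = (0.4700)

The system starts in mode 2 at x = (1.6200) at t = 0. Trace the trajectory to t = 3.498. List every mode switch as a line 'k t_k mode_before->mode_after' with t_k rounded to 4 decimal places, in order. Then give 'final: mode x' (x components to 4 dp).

Mode 2: guard c·x = -1.0469 hit at Δt = 1.3491 (t = 1.3491), x⁻ = (1.0469) → reset → x⁺ = (0.8808), jump to mode 0
Mode 0: guard c·x = 1.0957 hit at Δt = 1.4953 (t = 2.8444), x⁻ = (-1.0957) → reset → x⁺ = (-0.4914), jump to mode 1
Mode 1: flow for 0.6536 to horizon, guard not reached → x = (-0.3980)

1 1.3491 2->0
2 2.8444 0->1
final: 1 -0.3980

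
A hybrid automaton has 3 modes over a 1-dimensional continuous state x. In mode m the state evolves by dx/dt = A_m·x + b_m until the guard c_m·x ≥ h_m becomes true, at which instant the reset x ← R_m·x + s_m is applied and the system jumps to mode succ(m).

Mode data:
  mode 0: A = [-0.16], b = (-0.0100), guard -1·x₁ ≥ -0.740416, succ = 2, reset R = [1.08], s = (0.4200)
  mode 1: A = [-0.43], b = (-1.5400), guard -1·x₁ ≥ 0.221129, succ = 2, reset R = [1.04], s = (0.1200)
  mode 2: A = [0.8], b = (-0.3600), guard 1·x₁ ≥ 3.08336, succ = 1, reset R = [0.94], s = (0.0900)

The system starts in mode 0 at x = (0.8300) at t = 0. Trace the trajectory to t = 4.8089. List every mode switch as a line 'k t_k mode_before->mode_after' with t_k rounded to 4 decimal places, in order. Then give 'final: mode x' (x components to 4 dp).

1 0.6611 0->2
2 2.1987 2->1
3 3.7579 1->2
final: 2 -0.8481

Mode 0: guard c·x = -0.7404 hit at Δt = 0.6611 (t = 0.6611), x⁻ = (0.7404) → reset → x⁺ = (1.2196), jump to mode 2
Mode 2: guard c·x = 3.0834 hit at Δt = 1.5376 (t = 2.1987), x⁻ = (3.0834) → reset → x⁺ = (2.9884), jump to mode 1
Mode 1: guard c·x = 0.2211 hit at Δt = 1.5592 (t = 3.7579), x⁻ = (-0.2211) → reset → x⁺ = (-0.1100), jump to mode 2
Mode 2: flow for 1.0510 to horizon, guard not reached → x = (-0.8481)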